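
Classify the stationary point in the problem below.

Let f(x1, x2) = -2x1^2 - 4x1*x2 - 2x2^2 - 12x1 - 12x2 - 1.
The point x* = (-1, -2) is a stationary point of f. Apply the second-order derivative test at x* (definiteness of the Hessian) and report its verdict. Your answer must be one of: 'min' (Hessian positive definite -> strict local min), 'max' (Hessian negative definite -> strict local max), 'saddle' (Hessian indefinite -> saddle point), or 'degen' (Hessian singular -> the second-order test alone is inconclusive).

Compute the Hessian H = grad^2 f:
  H = [[-4, -4], [-4, -4]]
Verify stationarity: grad f(x*) = H x* + g = (0, 0).
Eigenvalues of H: -8, 0.
H has a zero eigenvalue (singular; negative semidefinite but not definite), so H is neither positive definite, negative definite, nor indefinite. The second-order test alone is inconclusive -> degen.
(Indeed, f is constant along the null direction of H through x*, so x* is not a strict local extremum.)

degen


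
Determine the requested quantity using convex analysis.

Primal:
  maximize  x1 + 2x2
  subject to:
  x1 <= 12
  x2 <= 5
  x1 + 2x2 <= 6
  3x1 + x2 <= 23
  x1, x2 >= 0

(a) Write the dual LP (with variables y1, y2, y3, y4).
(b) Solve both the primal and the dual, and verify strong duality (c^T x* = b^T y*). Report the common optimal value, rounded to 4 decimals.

The standard primal-dual pair for 'max c^T x s.t. A x <= b, x >= 0' is:
  Dual:  min b^T y  s.t.  A^T y >= c,  y >= 0.

So the dual LP is:
  minimize  12y1 + 5y2 + 6y3 + 23y4
  subject to:
    y1 + y3 + 3y4 >= 1
    y2 + 2y3 + y4 >= 2
    y1, y2, y3, y4 >= 0

Solving the primal: x* = (6, 0).
  primal value c^T x* = 6.
Solving the dual: y* = (0, 0, 1, 0).
  dual value b^T y* = 6.
Strong duality: c^T x* = b^T y*. Confirmed.

6


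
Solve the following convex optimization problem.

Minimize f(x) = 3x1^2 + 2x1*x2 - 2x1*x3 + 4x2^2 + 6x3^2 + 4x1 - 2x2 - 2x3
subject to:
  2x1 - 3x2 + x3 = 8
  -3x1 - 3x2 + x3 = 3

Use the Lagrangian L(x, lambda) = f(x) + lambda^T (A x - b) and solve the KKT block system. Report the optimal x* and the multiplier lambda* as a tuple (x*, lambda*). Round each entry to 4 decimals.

Form the Lagrangian:
  L(x, lambda) = (1/2) x^T Q x + c^T x + lambda^T (A x - b)
Stationarity (grad_x L = 0): Q x + c + A^T lambda = 0.
Primal feasibility: A x = b.

This gives the KKT block system:
  [ Q   A^T ] [ x     ]   [-c ]
  [ A    0  ] [ lambda ] = [ b ]

Solving the linear system:
  x*      = (1, -1.7586, 0.7241)
  lambda* = (-3.8207, -0.869)
  f(x*)   = 19.6207

x* = (1, -1.7586, 0.7241), lambda* = (-3.8207, -0.869)


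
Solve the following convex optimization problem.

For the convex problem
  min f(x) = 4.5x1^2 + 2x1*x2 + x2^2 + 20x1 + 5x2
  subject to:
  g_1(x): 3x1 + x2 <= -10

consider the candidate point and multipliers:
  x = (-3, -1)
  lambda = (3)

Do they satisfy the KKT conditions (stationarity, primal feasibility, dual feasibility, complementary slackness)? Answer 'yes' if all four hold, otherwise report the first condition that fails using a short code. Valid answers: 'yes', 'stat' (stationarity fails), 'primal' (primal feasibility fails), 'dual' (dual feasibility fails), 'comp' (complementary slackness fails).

Gradient of f: grad f(x) = Q x + c = (-9, -3)
Constraint values g_i(x) = a_i^T x - b_i:
  g_1((-3, -1)) = 0
Stationarity residual: grad f(x) + sum_i lambda_i a_i = (0, 0)
  -> stationarity OK
Primal feasibility (all g_i <= 0): OK
Dual feasibility (all lambda_i >= 0): OK
Complementary slackness (lambda_i * g_i(x) = 0 for all i): OK

Verdict: yes, KKT holds.

yes


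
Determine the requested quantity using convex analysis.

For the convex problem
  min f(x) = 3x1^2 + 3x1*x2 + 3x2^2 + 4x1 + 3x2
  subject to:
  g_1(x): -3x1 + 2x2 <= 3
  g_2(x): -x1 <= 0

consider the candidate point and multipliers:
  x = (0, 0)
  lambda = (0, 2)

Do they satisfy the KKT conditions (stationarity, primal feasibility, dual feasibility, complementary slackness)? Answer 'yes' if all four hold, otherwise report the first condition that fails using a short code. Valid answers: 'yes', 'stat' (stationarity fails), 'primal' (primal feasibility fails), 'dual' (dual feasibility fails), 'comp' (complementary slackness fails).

Gradient of f: grad f(x) = Q x + c = (4, 3)
Constraint values g_i(x) = a_i^T x - b_i:
  g_1((0, 0)) = -3
  g_2((0, 0)) = 0
Stationarity residual: grad f(x) + sum_i lambda_i a_i = (2, 3)
  -> stationarity FAILS
Primal feasibility (all g_i <= 0): OK
Dual feasibility (all lambda_i >= 0): OK
Complementary slackness (lambda_i * g_i(x) = 0 for all i): OK

Verdict: the first failing condition is stationarity -> stat.

stat


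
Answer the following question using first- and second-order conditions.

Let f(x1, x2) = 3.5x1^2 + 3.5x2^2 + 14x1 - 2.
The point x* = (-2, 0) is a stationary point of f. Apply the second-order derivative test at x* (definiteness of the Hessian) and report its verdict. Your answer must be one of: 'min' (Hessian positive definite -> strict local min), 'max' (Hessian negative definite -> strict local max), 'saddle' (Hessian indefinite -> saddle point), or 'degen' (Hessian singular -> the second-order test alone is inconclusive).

Compute the Hessian H = grad^2 f:
  H = [[7, 0], [0, 7]]
Verify stationarity: grad f(x*) = H x* + g = (0, 0).
Eigenvalues of H: 7, 7.
Both eigenvalues > 0, so H is positive definite -> x* is a strict local min.

min


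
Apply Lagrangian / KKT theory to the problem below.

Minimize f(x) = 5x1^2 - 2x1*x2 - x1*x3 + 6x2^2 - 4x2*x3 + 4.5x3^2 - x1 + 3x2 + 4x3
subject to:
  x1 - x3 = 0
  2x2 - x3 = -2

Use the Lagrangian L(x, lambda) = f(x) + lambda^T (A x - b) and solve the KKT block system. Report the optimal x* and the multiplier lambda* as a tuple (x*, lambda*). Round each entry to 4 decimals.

Form the Lagrangian:
  L(x, lambda) = (1/2) x^T Q x + c^T x + lambda^T (A x - b)
Stationarity (grad_x L = 0): Q x + c + A^T lambda = 0.
Primal feasibility: A x = b.

This gives the KKT block system:
  [ Q   A^T ] [ x     ]   [-c ]
  [ A    0  ] [ lambda ] = [ b ]

Solving the linear system:
  x*      = (-0.3214, -1.1607, -0.3214)
  lambda* = (1.5714, 4.5)
  f(x*)   = 2.2768

x* = (-0.3214, -1.1607, -0.3214), lambda* = (1.5714, 4.5)


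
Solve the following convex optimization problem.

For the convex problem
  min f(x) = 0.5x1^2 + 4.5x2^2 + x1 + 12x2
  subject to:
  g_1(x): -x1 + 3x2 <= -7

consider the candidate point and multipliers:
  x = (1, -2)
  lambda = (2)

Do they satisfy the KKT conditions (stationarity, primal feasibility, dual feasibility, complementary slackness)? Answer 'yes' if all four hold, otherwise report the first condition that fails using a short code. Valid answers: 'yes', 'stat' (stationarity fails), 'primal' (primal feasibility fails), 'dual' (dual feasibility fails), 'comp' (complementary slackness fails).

Gradient of f: grad f(x) = Q x + c = (2, -6)
Constraint values g_i(x) = a_i^T x - b_i:
  g_1((1, -2)) = 0
Stationarity residual: grad f(x) + sum_i lambda_i a_i = (0, 0)
  -> stationarity OK
Primal feasibility (all g_i <= 0): OK
Dual feasibility (all lambda_i >= 0): OK
Complementary slackness (lambda_i * g_i(x) = 0 for all i): OK

Verdict: yes, KKT holds.

yes


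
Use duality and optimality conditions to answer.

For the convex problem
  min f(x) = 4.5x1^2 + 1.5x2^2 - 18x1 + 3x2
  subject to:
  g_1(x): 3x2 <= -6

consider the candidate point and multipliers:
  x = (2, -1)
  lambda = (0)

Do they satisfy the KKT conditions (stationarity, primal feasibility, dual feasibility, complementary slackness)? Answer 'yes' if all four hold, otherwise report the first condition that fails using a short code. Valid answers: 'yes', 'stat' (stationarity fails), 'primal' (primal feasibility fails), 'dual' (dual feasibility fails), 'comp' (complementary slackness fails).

Gradient of f: grad f(x) = Q x + c = (0, 0)
Constraint values g_i(x) = a_i^T x - b_i:
  g_1((2, -1)) = 3
Stationarity residual: grad f(x) + sum_i lambda_i a_i = (0, 0)
  -> stationarity OK
Primal feasibility (all g_i <= 0): FAILS
Dual feasibility (all lambda_i >= 0): OK
Complementary slackness (lambda_i * g_i(x) = 0 for all i): OK

Verdict: the first failing condition is primal_feasibility -> primal.

primal


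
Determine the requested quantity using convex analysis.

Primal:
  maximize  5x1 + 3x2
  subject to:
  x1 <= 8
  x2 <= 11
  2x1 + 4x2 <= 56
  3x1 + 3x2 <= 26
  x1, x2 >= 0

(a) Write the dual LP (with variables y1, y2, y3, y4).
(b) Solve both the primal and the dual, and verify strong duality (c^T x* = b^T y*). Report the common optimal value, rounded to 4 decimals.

The standard primal-dual pair for 'max c^T x s.t. A x <= b, x >= 0' is:
  Dual:  min b^T y  s.t.  A^T y >= c,  y >= 0.

So the dual LP is:
  minimize  8y1 + 11y2 + 56y3 + 26y4
  subject to:
    y1 + 2y3 + 3y4 >= 5
    y2 + 4y3 + 3y4 >= 3
    y1, y2, y3, y4 >= 0

Solving the primal: x* = (8, 0.6667).
  primal value c^T x* = 42.
Solving the dual: y* = (2, 0, 0, 1).
  dual value b^T y* = 42.
Strong duality: c^T x* = b^T y*. Confirmed.

42


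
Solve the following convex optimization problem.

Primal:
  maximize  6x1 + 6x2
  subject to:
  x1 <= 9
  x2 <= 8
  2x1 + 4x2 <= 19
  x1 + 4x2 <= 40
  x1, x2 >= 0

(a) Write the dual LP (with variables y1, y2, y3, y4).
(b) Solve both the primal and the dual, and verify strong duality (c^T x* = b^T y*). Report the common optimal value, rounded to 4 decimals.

The standard primal-dual pair for 'max c^T x s.t. A x <= b, x >= 0' is:
  Dual:  min b^T y  s.t.  A^T y >= c,  y >= 0.

So the dual LP is:
  minimize  9y1 + 8y2 + 19y3 + 40y4
  subject to:
    y1 + 2y3 + y4 >= 6
    y2 + 4y3 + 4y4 >= 6
    y1, y2, y3, y4 >= 0

Solving the primal: x* = (9, 0.25).
  primal value c^T x* = 55.5.
Solving the dual: y* = (3, 0, 1.5, 0).
  dual value b^T y* = 55.5.
Strong duality: c^T x* = b^T y*. Confirmed.

55.5


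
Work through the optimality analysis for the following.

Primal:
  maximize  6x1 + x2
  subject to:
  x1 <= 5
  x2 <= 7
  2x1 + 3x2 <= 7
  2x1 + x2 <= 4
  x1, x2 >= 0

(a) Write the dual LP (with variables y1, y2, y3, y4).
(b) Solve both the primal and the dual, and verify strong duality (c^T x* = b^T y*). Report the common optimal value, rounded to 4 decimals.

The standard primal-dual pair for 'max c^T x s.t. A x <= b, x >= 0' is:
  Dual:  min b^T y  s.t.  A^T y >= c,  y >= 0.

So the dual LP is:
  minimize  5y1 + 7y2 + 7y3 + 4y4
  subject to:
    y1 + 2y3 + 2y4 >= 6
    y2 + 3y3 + y4 >= 1
    y1, y2, y3, y4 >= 0

Solving the primal: x* = (2, 0).
  primal value c^T x* = 12.
Solving the dual: y* = (0, 0, 0, 3).
  dual value b^T y* = 12.
Strong duality: c^T x* = b^T y*. Confirmed.

12


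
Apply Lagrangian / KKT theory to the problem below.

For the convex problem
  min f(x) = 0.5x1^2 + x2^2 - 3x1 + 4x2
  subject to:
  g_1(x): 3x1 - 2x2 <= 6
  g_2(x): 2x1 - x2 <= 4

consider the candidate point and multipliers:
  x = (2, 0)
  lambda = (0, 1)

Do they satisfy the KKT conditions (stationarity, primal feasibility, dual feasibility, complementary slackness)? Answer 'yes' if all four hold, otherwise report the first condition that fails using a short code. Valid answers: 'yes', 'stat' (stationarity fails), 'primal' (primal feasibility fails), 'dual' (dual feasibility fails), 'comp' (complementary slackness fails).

Gradient of f: grad f(x) = Q x + c = (-1, 4)
Constraint values g_i(x) = a_i^T x - b_i:
  g_1((2, 0)) = 0
  g_2((2, 0)) = 0
Stationarity residual: grad f(x) + sum_i lambda_i a_i = (1, 3)
  -> stationarity FAILS
Primal feasibility (all g_i <= 0): OK
Dual feasibility (all lambda_i >= 0): OK
Complementary slackness (lambda_i * g_i(x) = 0 for all i): OK

Verdict: the first failing condition is stationarity -> stat.

stat


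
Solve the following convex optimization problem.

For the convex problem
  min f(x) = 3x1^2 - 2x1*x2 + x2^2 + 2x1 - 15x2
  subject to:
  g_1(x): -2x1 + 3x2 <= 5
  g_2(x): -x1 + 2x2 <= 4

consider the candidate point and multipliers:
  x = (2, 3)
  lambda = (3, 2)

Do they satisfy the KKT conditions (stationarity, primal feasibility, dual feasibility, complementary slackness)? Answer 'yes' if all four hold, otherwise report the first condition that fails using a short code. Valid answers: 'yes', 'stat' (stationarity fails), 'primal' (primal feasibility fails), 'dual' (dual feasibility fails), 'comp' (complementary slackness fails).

Gradient of f: grad f(x) = Q x + c = (8, -13)
Constraint values g_i(x) = a_i^T x - b_i:
  g_1((2, 3)) = 0
  g_2((2, 3)) = 0
Stationarity residual: grad f(x) + sum_i lambda_i a_i = (0, 0)
  -> stationarity OK
Primal feasibility (all g_i <= 0): OK
Dual feasibility (all lambda_i >= 0): OK
Complementary slackness (lambda_i * g_i(x) = 0 for all i): OK

Verdict: yes, KKT holds.

yes


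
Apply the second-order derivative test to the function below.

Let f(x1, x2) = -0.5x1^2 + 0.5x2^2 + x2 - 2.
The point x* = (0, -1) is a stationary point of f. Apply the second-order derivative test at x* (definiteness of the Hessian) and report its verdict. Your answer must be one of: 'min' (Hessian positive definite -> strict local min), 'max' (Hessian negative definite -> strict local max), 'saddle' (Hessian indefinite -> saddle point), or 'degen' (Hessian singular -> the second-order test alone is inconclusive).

Compute the Hessian H = grad^2 f:
  H = [[-1, 0], [0, 1]]
Verify stationarity: grad f(x*) = H x* + g = (0, 0).
Eigenvalues of H: -1, 1.
Eigenvalues have mixed signs, so H is indefinite -> x* is a saddle point.

saddle


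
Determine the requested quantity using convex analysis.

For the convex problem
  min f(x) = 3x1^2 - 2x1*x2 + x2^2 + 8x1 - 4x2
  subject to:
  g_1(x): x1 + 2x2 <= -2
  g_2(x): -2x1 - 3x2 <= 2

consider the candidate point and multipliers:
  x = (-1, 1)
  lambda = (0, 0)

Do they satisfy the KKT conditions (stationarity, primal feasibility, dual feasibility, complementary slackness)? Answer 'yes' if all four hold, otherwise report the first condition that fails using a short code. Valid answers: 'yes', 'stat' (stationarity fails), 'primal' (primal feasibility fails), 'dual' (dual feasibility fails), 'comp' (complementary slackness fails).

Gradient of f: grad f(x) = Q x + c = (0, 0)
Constraint values g_i(x) = a_i^T x - b_i:
  g_1((-1, 1)) = 3
  g_2((-1, 1)) = -3
Stationarity residual: grad f(x) + sum_i lambda_i a_i = (0, 0)
  -> stationarity OK
Primal feasibility (all g_i <= 0): FAILS
Dual feasibility (all lambda_i >= 0): OK
Complementary slackness (lambda_i * g_i(x) = 0 for all i): OK

Verdict: the first failing condition is primal_feasibility -> primal.

primal


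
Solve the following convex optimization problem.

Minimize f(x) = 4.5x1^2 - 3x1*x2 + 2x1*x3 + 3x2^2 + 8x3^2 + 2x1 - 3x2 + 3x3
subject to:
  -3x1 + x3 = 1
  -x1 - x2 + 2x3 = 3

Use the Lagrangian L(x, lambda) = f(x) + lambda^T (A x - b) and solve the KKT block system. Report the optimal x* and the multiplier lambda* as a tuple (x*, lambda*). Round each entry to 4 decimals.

Form the Lagrangian:
  L(x, lambda) = (1/2) x^T Q x + c^T x + lambda^T (A x - b)
Stationarity (grad_x L = 0): Q x + c + A^T lambda = 0.
Primal feasibility: A x = b.

This gives the KKT block system:
  [ Q   A^T ] [ x     ]   [-c ]
  [ A    0  ] [ lambda ] = [ b ]

Solving the linear system:
  x*      = (-0.0667, -1.3333, 0.8)
  lambda* = (5.9333, -10.8)
  f(x*)   = 16.3667

x* = (-0.0667, -1.3333, 0.8), lambda* = (5.9333, -10.8)


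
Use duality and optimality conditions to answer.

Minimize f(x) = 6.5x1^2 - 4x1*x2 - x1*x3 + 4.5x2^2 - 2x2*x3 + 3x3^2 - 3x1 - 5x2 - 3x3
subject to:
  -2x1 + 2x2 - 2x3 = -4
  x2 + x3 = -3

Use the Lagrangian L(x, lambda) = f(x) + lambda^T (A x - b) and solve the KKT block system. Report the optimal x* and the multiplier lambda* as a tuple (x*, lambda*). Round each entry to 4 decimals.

Form the Lagrangian:
  L(x, lambda) = (1/2) x^T Q x + c^T x + lambda^T (A x - b)
Stationarity (grad_x L = 0): Q x + c + A^T lambda = 0.
Primal feasibility: A x = b.

This gives the KKT block system:
  [ Q   A^T ] [ x     ]   [-c ]
  [ A    0  ] [ lambda ] = [ b ]

Solving the linear system:
  x*      = (0.3559, -2.322, -0.678)
  lambda* = (5.7966, 14.3729)
  f(x*)   = 39.4407

x* = (0.3559, -2.322, -0.678), lambda* = (5.7966, 14.3729)


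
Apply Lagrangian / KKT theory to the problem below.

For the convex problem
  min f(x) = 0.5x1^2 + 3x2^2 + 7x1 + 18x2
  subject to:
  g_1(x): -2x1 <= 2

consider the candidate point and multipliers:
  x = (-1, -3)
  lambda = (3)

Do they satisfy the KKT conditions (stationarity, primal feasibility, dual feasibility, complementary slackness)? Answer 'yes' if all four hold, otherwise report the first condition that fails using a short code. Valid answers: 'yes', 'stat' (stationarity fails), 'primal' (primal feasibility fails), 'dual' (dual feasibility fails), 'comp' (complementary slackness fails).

Gradient of f: grad f(x) = Q x + c = (6, 0)
Constraint values g_i(x) = a_i^T x - b_i:
  g_1((-1, -3)) = 0
Stationarity residual: grad f(x) + sum_i lambda_i a_i = (0, 0)
  -> stationarity OK
Primal feasibility (all g_i <= 0): OK
Dual feasibility (all lambda_i >= 0): OK
Complementary slackness (lambda_i * g_i(x) = 0 for all i): OK

Verdict: yes, KKT holds.

yes


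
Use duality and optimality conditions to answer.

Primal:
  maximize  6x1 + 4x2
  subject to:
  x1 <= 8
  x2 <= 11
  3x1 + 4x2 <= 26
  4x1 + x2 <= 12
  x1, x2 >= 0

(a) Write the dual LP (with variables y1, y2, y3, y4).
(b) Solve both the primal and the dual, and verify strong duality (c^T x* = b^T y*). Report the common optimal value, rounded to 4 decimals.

The standard primal-dual pair for 'max c^T x s.t. A x <= b, x >= 0' is:
  Dual:  min b^T y  s.t.  A^T y >= c,  y >= 0.

So the dual LP is:
  minimize  8y1 + 11y2 + 26y3 + 12y4
  subject to:
    y1 + 3y3 + 4y4 >= 6
    y2 + 4y3 + y4 >= 4
    y1, y2, y3, y4 >= 0

Solving the primal: x* = (1.6923, 5.2308).
  primal value c^T x* = 31.0769.
Solving the dual: y* = (0, 0, 0.7692, 0.9231).
  dual value b^T y* = 31.0769.
Strong duality: c^T x* = b^T y*. Confirmed.

31.0769


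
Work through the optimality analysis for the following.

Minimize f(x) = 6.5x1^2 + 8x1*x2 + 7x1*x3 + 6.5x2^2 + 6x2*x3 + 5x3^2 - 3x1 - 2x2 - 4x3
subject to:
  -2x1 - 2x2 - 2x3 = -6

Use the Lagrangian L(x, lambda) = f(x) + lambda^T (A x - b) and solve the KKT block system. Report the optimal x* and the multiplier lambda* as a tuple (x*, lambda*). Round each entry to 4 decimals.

Form the Lagrangian:
  L(x, lambda) = (1/2) x^T Q x + c^T x + lambda^T (A x - b)
Stationarity (grad_x L = 0): Q x + c + A^T lambda = 0.
Primal feasibility: A x = b.

This gives the KKT block system:
  [ Q   A^T ] [ x     ]   [-c ]
  [ A    0  ] [ lambda ] = [ b ]

Solving the linear system:
  x*      = (0.5135, 0.6757, 1.8108)
  lambda* = (10.8784)
  f(x*)   = 27.5676

x* = (0.5135, 0.6757, 1.8108), lambda* = (10.8784)


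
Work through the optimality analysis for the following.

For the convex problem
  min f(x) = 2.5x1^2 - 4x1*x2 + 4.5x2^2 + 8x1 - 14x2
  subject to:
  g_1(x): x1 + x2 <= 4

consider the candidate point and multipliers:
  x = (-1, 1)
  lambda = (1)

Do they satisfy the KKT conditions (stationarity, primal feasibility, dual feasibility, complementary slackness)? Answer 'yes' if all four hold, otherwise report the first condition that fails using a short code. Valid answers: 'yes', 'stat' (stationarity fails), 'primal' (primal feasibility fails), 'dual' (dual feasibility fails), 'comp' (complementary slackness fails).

Gradient of f: grad f(x) = Q x + c = (-1, -1)
Constraint values g_i(x) = a_i^T x - b_i:
  g_1((-1, 1)) = -4
Stationarity residual: grad f(x) + sum_i lambda_i a_i = (0, 0)
  -> stationarity OK
Primal feasibility (all g_i <= 0): OK
Dual feasibility (all lambda_i >= 0): OK
Complementary slackness (lambda_i * g_i(x) = 0 for all i): FAILS

Verdict: the first failing condition is complementary_slackness -> comp.

comp


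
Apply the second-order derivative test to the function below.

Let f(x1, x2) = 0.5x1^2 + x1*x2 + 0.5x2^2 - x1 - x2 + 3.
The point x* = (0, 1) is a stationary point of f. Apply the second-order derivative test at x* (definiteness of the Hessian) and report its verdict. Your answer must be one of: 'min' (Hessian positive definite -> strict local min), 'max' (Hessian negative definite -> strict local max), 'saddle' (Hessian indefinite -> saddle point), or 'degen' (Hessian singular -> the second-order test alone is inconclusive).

Compute the Hessian H = grad^2 f:
  H = [[1, 1], [1, 1]]
Verify stationarity: grad f(x*) = H x* + g = (0, 0).
Eigenvalues of H: 0, 2.
H has a zero eigenvalue (singular; positive semidefinite but not definite), so H is neither positive definite, negative definite, nor indefinite. The second-order test alone is inconclusive -> degen.
(Indeed, f is constant along the null direction of H through x*, so x* is not a strict local extremum.)

degen


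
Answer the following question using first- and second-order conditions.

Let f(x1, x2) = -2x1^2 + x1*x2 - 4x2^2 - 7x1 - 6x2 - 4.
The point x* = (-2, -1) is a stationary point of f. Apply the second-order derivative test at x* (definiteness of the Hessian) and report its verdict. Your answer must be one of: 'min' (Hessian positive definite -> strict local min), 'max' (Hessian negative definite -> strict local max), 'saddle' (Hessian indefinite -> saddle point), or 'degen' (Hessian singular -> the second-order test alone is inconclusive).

Compute the Hessian H = grad^2 f:
  H = [[-4, 1], [1, -8]]
Verify stationarity: grad f(x*) = H x* + g = (0, 0).
Eigenvalues of H: -8.2361, -3.7639.
Both eigenvalues < 0, so H is negative definite -> x* is a strict local max.

max


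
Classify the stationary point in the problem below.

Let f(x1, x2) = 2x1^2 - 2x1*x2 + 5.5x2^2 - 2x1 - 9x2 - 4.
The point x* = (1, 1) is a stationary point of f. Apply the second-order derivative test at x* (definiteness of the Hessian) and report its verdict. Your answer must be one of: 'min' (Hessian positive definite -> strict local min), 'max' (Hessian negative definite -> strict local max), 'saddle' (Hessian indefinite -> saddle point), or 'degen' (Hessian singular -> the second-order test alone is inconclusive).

Compute the Hessian H = grad^2 f:
  H = [[4, -2], [-2, 11]]
Verify stationarity: grad f(x*) = H x* + g = (0, 0).
Eigenvalues of H: 3.4689, 11.5311.
Both eigenvalues > 0, so H is positive definite -> x* is a strict local min.

min


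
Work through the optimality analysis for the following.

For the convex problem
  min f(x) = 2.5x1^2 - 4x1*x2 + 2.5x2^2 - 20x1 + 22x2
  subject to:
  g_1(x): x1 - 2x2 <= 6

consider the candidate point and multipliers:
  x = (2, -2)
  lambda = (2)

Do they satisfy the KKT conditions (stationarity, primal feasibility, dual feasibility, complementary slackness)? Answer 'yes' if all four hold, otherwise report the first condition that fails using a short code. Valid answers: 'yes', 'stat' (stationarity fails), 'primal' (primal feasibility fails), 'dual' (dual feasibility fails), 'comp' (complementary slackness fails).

Gradient of f: grad f(x) = Q x + c = (-2, 4)
Constraint values g_i(x) = a_i^T x - b_i:
  g_1((2, -2)) = 0
Stationarity residual: grad f(x) + sum_i lambda_i a_i = (0, 0)
  -> stationarity OK
Primal feasibility (all g_i <= 0): OK
Dual feasibility (all lambda_i >= 0): OK
Complementary slackness (lambda_i * g_i(x) = 0 for all i): OK

Verdict: yes, KKT holds.

yes


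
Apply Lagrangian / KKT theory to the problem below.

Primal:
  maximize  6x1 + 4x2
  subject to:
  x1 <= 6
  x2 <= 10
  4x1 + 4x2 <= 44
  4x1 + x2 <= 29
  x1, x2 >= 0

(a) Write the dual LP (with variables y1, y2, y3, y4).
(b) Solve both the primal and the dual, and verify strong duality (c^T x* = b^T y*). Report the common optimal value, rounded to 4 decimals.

The standard primal-dual pair for 'max c^T x s.t. A x <= b, x >= 0' is:
  Dual:  min b^T y  s.t.  A^T y >= c,  y >= 0.

So the dual LP is:
  minimize  6y1 + 10y2 + 44y3 + 29y4
  subject to:
    y1 + 4y3 + 4y4 >= 6
    y2 + 4y3 + y4 >= 4
    y1, y2, y3, y4 >= 0

Solving the primal: x* = (6, 5).
  primal value c^T x* = 56.
Solving the dual: y* = (0, 0, 0.8333, 0.6667).
  dual value b^T y* = 56.
Strong duality: c^T x* = b^T y*. Confirmed.

56


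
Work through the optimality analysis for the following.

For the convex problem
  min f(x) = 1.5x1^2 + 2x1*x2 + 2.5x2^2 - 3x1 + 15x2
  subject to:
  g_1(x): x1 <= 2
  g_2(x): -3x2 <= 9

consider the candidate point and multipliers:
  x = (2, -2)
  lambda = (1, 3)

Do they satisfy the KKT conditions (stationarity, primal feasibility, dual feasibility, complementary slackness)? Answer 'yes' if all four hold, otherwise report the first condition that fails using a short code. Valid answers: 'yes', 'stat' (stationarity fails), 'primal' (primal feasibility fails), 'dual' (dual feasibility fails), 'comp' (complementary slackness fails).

Gradient of f: grad f(x) = Q x + c = (-1, 9)
Constraint values g_i(x) = a_i^T x - b_i:
  g_1((2, -2)) = 0
  g_2((2, -2)) = -3
Stationarity residual: grad f(x) + sum_i lambda_i a_i = (0, 0)
  -> stationarity OK
Primal feasibility (all g_i <= 0): OK
Dual feasibility (all lambda_i >= 0): OK
Complementary slackness (lambda_i * g_i(x) = 0 for all i): FAILS

Verdict: the first failing condition is complementary_slackness -> comp.

comp


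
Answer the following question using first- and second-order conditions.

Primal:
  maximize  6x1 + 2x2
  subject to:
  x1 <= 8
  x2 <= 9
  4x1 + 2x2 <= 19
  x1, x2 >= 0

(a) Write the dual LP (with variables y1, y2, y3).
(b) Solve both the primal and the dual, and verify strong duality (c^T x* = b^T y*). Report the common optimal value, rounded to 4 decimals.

The standard primal-dual pair for 'max c^T x s.t. A x <= b, x >= 0' is:
  Dual:  min b^T y  s.t.  A^T y >= c,  y >= 0.

So the dual LP is:
  minimize  8y1 + 9y2 + 19y3
  subject to:
    y1 + 4y3 >= 6
    y2 + 2y3 >= 2
    y1, y2, y3 >= 0

Solving the primal: x* = (4.75, 0).
  primal value c^T x* = 28.5.
Solving the dual: y* = (0, 0, 1.5).
  dual value b^T y* = 28.5.
Strong duality: c^T x* = b^T y*. Confirmed.

28.5


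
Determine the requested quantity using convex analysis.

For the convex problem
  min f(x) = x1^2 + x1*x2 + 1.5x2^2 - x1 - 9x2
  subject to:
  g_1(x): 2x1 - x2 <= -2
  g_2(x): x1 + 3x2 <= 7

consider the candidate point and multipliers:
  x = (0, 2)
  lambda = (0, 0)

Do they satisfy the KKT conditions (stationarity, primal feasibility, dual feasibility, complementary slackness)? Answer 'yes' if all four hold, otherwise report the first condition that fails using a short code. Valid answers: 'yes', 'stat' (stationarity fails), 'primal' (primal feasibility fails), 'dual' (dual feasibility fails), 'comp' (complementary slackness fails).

Gradient of f: grad f(x) = Q x + c = (1, -3)
Constraint values g_i(x) = a_i^T x - b_i:
  g_1((0, 2)) = 0
  g_2((0, 2)) = -1
Stationarity residual: grad f(x) + sum_i lambda_i a_i = (1, -3)
  -> stationarity FAILS
Primal feasibility (all g_i <= 0): OK
Dual feasibility (all lambda_i >= 0): OK
Complementary slackness (lambda_i * g_i(x) = 0 for all i): OK

Verdict: the first failing condition is stationarity -> stat.

stat


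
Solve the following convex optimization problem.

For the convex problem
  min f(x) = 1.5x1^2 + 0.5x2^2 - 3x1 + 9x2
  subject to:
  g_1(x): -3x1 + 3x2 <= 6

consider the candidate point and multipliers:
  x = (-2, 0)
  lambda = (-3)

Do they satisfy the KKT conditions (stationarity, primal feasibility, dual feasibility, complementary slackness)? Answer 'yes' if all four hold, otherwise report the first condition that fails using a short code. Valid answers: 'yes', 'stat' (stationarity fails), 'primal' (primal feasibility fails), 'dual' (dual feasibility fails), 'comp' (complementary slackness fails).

Gradient of f: grad f(x) = Q x + c = (-9, 9)
Constraint values g_i(x) = a_i^T x - b_i:
  g_1((-2, 0)) = 0
Stationarity residual: grad f(x) + sum_i lambda_i a_i = (0, 0)
  -> stationarity OK
Primal feasibility (all g_i <= 0): OK
Dual feasibility (all lambda_i >= 0): FAILS
Complementary slackness (lambda_i * g_i(x) = 0 for all i): OK

Verdict: the first failing condition is dual_feasibility -> dual.

dual


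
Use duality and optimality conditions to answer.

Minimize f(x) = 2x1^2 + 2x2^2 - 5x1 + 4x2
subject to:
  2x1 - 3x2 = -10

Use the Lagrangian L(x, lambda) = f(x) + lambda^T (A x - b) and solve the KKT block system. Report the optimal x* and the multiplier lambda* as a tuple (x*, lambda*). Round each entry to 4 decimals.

Form the Lagrangian:
  L(x, lambda) = (1/2) x^T Q x + c^T x + lambda^T (A x - b)
Stationarity (grad_x L = 0): Q x + c + A^T lambda = 0.
Primal feasibility: A x = b.

This gives the KKT block system:
  [ Q   A^T ] [ x     ]   [-c ]
  [ A    0  ] [ lambda ] = [ b ]

Solving the linear system:
  x*      = (-1.1346, 2.5769)
  lambda* = (4.7692)
  f(x*)   = 31.8365

x* = (-1.1346, 2.5769), lambda* = (4.7692)


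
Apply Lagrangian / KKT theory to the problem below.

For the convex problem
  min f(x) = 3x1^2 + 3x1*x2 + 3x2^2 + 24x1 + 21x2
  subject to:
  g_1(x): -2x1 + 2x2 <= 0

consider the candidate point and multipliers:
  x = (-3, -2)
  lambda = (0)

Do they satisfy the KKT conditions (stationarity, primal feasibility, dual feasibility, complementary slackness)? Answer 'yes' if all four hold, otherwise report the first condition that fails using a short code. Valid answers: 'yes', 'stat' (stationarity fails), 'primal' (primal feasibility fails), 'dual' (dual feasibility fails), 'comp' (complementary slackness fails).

Gradient of f: grad f(x) = Q x + c = (0, 0)
Constraint values g_i(x) = a_i^T x - b_i:
  g_1((-3, -2)) = 2
Stationarity residual: grad f(x) + sum_i lambda_i a_i = (0, 0)
  -> stationarity OK
Primal feasibility (all g_i <= 0): FAILS
Dual feasibility (all lambda_i >= 0): OK
Complementary slackness (lambda_i * g_i(x) = 0 for all i): OK

Verdict: the first failing condition is primal_feasibility -> primal.

primal


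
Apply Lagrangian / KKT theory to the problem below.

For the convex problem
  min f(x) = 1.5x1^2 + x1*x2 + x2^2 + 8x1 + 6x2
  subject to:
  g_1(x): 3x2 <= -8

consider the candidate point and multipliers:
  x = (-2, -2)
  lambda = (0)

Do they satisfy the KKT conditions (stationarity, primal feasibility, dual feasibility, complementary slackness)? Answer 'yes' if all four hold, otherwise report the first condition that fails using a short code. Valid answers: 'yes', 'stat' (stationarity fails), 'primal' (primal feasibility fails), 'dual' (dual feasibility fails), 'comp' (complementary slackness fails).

Gradient of f: grad f(x) = Q x + c = (0, 0)
Constraint values g_i(x) = a_i^T x - b_i:
  g_1((-2, -2)) = 2
Stationarity residual: grad f(x) + sum_i lambda_i a_i = (0, 0)
  -> stationarity OK
Primal feasibility (all g_i <= 0): FAILS
Dual feasibility (all lambda_i >= 0): OK
Complementary slackness (lambda_i * g_i(x) = 0 for all i): OK

Verdict: the first failing condition is primal_feasibility -> primal.

primal


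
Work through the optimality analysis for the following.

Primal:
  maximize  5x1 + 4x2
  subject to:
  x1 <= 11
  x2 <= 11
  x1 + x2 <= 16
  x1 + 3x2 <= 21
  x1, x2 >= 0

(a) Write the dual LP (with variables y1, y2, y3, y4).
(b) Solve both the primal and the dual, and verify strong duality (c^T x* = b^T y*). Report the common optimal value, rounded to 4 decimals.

The standard primal-dual pair for 'max c^T x s.t. A x <= b, x >= 0' is:
  Dual:  min b^T y  s.t.  A^T y >= c,  y >= 0.

So the dual LP is:
  minimize  11y1 + 11y2 + 16y3 + 21y4
  subject to:
    y1 + y3 + y4 >= 5
    y2 + y3 + 3y4 >= 4
    y1, y2, y3, y4 >= 0

Solving the primal: x* = (11, 3.3333).
  primal value c^T x* = 68.3333.
Solving the dual: y* = (3.6667, 0, 0, 1.3333).
  dual value b^T y* = 68.3333.
Strong duality: c^T x* = b^T y*. Confirmed.

68.3333


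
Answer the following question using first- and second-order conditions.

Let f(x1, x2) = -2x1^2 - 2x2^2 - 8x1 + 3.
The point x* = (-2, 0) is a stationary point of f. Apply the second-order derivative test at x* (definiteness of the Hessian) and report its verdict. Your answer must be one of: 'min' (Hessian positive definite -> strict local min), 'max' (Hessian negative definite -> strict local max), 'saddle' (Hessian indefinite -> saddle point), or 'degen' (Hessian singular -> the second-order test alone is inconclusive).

Compute the Hessian H = grad^2 f:
  H = [[-4, 0], [0, -4]]
Verify stationarity: grad f(x*) = H x* + g = (0, 0).
Eigenvalues of H: -4, -4.
Both eigenvalues < 0, so H is negative definite -> x* is a strict local max.

max


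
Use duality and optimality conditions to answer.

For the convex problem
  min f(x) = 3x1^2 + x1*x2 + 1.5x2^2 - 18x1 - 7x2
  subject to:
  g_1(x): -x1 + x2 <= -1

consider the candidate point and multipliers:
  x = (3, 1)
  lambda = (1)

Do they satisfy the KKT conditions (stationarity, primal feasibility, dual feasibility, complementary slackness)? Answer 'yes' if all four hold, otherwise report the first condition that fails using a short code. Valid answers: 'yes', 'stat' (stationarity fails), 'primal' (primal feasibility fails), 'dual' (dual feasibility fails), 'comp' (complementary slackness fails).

Gradient of f: grad f(x) = Q x + c = (1, -1)
Constraint values g_i(x) = a_i^T x - b_i:
  g_1((3, 1)) = -1
Stationarity residual: grad f(x) + sum_i lambda_i a_i = (0, 0)
  -> stationarity OK
Primal feasibility (all g_i <= 0): OK
Dual feasibility (all lambda_i >= 0): OK
Complementary slackness (lambda_i * g_i(x) = 0 for all i): FAILS

Verdict: the first failing condition is complementary_slackness -> comp.

comp


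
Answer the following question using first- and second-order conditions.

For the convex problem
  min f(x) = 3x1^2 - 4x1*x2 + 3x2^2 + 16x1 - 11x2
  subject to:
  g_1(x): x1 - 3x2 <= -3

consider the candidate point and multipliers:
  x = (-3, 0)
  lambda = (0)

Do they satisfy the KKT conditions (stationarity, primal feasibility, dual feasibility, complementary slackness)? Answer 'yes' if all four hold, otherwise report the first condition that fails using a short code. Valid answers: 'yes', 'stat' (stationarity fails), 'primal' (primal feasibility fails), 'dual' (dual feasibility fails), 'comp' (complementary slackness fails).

Gradient of f: grad f(x) = Q x + c = (-2, 1)
Constraint values g_i(x) = a_i^T x - b_i:
  g_1((-3, 0)) = 0
Stationarity residual: grad f(x) + sum_i lambda_i a_i = (-2, 1)
  -> stationarity FAILS
Primal feasibility (all g_i <= 0): OK
Dual feasibility (all lambda_i >= 0): OK
Complementary slackness (lambda_i * g_i(x) = 0 for all i): OK

Verdict: the first failing condition is stationarity -> stat.

stat


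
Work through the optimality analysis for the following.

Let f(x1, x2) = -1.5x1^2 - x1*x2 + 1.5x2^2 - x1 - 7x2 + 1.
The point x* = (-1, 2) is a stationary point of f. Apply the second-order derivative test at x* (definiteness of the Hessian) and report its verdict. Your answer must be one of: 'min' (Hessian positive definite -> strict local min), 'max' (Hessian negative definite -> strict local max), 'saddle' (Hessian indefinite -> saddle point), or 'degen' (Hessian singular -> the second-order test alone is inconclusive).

Compute the Hessian H = grad^2 f:
  H = [[-3, -1], [-1, 3]]
Verify stationarity: grad f(x*) = H x* + g = (0, 0).
Eigenvalues of H: -3.1623, 3.1623.
Eigenvalues have mixed signs, so H is indefinite -> x* is a saddle point.

saddle


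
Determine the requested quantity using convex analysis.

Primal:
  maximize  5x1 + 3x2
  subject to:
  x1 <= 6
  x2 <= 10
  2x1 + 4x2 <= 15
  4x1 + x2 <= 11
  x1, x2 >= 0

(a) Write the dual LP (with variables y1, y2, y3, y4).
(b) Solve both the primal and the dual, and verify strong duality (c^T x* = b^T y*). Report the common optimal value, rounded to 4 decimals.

The standard primal-dual pair for 'max c^T x s.t. A x <= b, x >= 0' is:
  Dual:  min b^T y  s.t.  A^T y >= c,  y >= 0.

So the dual LP is:
  minimize  6y1 + 10y2 + 15y3 + 11y4
  subject to:
    y1 + 2y3 + 4y4 >= 5
    y2 + 4y3 + y4 >= 3
    y1, y2, y3, y4 >= 0

Solving the primal: x* = (2.0714, 2.7143).
  primal value c^T x* = 18.5.
Solving the dual: y* = (0, 0, 0.5, 1).
  dual value b^T y* = 18.5.
Strong duality: c^T x* = b^T y*. Confirmed.

18.5


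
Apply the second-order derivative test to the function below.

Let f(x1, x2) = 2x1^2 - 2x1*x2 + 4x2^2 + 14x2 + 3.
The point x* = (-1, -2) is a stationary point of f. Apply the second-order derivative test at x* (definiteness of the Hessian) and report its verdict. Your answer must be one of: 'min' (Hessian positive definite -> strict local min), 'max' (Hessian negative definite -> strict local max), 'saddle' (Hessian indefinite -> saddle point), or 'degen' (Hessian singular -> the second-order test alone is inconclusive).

Compute the Hessian H = grad^2 f:
  H = [[4, -2], [-2, 8]]
Verify stationarity: grad f(x*) = H x* + g = (0, 0).
Eigenvalues of H: 3.1716, 8.8284.
Both eigenvalues > 0, so H is positive definite -> x* is a strict local min.

min


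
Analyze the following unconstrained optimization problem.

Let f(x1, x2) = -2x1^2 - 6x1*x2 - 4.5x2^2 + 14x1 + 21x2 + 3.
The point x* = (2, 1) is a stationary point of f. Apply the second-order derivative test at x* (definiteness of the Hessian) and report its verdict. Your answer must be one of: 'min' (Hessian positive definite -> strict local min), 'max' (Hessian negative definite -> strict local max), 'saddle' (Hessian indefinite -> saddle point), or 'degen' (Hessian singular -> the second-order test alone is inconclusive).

Compute the Hessian H = grad^2 f:
  H = [[-4, -6], [-6, -9]]
Verify stationarity: grad f(x*) = H x* + g = (0, 0).
Eigenvalues of H: -13, 0.
H has a zero eigenvalue (singular; negative semidefinite but not definite), so H is neither positive definite, negative definite, nor indefinite. The second-order test alone is inconclusive -> degen.
(Indeed, f is constant along the null direction of H through x*, so x* is not a strict local extremum.)

degen


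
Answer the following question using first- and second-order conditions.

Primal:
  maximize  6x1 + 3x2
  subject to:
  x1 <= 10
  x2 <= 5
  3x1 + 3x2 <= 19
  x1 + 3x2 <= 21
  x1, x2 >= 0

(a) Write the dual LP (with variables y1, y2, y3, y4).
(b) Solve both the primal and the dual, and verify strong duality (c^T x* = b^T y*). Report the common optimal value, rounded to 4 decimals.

The standard primal-dual pair for 'max c^T x s.t. A x <= b, x >= 0' is:
  Dual:  min b^T y  s.t.  A^T y >= c,  y >= 0.

So the dual LP is:
  minimize  10y1 + 5y2 + 19y3 + 21y4
  subject to:
    y1 + 3y3 + y4 >= 6
    y2 + 3y3 + 3y4 >= 3
    y1, y2, y3, y4 >= 0

Solving the primal: x* = (6.3333, 0).
  primal value c^T x* = 38.
Solving the dual: y* = (0, 0, 2, 0).
  dual value b^T y* = 38.
Strong duality: c^T x* = b^T y*. Confirmed.

38


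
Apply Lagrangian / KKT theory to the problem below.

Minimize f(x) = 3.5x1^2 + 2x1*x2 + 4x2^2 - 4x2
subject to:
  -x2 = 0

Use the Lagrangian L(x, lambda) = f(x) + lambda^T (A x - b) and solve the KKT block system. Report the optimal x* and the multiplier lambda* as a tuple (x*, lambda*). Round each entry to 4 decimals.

Form the Lagrangian:
  L(x, lambda) = (1/2) x^T Q x + c^T x + lambda^T (A x - b)
Stationarity (grad_x L = 0): Q x + c + A^T lambda = 0.
Primal feasibility: A x = b.

This gives the KKT block system:
  [ Q   A^T ] [ x     ]   [-c ]
  [ A    0  ] [ lambda ] = [ b ]

Solving the linear system:
  x*      = (0, 0)
  lambda* = (-4)
  f(x*)   = 0

x* = (0, 0), lambda* = (-4)


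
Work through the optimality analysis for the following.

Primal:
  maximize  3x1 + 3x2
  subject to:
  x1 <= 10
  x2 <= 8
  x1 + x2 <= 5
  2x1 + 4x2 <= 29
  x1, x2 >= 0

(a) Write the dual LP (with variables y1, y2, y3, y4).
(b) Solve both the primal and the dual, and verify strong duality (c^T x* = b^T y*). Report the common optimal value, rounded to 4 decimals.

The standard primal-dual pair for 'max c^T x s.t. A x <= b, x >= 0' is:
  Dual:  min b^T y  s.t.  A^T y >= c,  y >= 0.

So the dual LP is:
  minimize  10y1 + 8y2 + 5y3 + 29y4
  subject to:
    y1 + y3 + 2y4 >= 3
    y2 + y3 + 4y4 >= 3
    y1, y2, y3, y4 >= 0

Solving the primal: x* = (5, 0).
  primal value c^T x* = 15.
Solving the dual: y* = (0, 0, 3, 0).
  dual value b^T y* = 15.
Strong duality: c^T x* = b^T y*. Confirmed.

15


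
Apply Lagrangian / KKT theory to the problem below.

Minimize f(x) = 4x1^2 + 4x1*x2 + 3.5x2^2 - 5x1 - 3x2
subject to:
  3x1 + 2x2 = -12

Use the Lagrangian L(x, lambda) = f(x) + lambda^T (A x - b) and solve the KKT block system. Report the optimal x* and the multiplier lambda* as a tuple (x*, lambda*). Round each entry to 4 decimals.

Form the Lagrangian:
  L(x, lambda) = (1/2) x^T Q x + c^T x + lambda^T (A x - b)
Stationarity (grad_x L = 0): Q x + c + A^T lambda = 0.
Primal feasibility: A x = b.

This gives the KKT block system:
  [ Q   A^T ] [ x     ]   [-c ]
  [ A    0  ] [ lambda ] = [ b ]

Solving the linear system:
  x*      = (-3.2766, -1.0851)
  lambda* = (11.8511)
  f(x*)   = 80.9255

x* = (-3.2766, -1.0851), lambda* = (11.8511)
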